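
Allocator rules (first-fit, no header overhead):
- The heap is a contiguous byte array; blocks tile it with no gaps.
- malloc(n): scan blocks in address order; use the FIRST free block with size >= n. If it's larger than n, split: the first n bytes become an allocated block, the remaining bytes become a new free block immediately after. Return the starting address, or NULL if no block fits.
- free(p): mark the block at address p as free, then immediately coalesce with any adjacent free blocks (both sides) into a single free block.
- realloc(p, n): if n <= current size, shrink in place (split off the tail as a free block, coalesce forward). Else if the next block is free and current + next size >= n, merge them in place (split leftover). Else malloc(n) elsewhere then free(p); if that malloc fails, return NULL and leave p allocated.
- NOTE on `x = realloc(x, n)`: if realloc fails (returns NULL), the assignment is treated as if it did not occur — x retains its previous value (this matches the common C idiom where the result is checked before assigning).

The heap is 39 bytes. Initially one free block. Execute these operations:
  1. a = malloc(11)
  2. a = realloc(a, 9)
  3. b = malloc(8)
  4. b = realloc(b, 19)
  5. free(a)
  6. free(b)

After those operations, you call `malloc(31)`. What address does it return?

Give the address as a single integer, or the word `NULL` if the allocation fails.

Answer: 0

Derivation:
Op 1: a = malloc(11) -> a = 0; heap: [0-10 ALLOC][11-38 FREE]
Op 2: a = realloc(a, 9) -> a = 0; heap: [0-8 ALLOC][9-38 FREE]
Op 3: b = malloc(8) -> b = 9; heap: [0-8 ALLOC][9-16 ALLOC][17-38 FREE]
Op 4: b = realloc(b, 19) -> b = 9; heap: [0-8 ALLOC][9-27 ALLOC][28-38 FREE]
Op 5: free(a) -> (freed a); heap: [0-8 FREE][9-27 ALLOC][28-38 FREE]
Op 6: free(b) -> (freed b); heap: [0-38 FREE]
malloc(31): first-fit scan over [0-38 FREE] -> 0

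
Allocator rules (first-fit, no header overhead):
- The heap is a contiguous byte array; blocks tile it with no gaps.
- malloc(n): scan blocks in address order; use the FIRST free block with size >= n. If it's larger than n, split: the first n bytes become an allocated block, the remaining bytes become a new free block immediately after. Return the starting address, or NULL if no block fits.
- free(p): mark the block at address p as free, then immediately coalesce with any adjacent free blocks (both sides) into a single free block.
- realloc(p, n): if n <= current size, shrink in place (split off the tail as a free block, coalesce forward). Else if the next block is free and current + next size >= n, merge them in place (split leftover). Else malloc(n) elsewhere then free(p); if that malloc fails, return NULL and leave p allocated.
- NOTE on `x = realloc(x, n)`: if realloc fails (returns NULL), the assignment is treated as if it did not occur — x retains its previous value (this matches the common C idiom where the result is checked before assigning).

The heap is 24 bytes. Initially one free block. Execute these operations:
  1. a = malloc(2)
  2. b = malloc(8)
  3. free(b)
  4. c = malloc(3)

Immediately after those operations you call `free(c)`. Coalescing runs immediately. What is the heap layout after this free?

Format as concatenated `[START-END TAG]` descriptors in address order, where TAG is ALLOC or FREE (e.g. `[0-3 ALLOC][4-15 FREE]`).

Answer: [0-1 ALLOC][2-23 FREE]

Derivation:
Op 1: a = malloc(2) -> a = 0; heap: [0-1 ALLOC][2-23 FREE]
Op 2: b = malloc(8) -> b = 2; heap: [0-1 ALLOC][2-9 ALLOC][10-23 FREE]
Op 3: free(b) -> (freed b); heap: [0-1 ALLOC][2-23 FREE]
Op 4: c = malloc(3) -> c = 2; heap: [0-1 ALLOC][2-4 ALLOC][5-23 FREE]
free(c): c = 2 -> block [2-4 ALLOC]; mark free, coalesce with adjacent free neighbors -> [0-1 ALLOC][2-23 FREE]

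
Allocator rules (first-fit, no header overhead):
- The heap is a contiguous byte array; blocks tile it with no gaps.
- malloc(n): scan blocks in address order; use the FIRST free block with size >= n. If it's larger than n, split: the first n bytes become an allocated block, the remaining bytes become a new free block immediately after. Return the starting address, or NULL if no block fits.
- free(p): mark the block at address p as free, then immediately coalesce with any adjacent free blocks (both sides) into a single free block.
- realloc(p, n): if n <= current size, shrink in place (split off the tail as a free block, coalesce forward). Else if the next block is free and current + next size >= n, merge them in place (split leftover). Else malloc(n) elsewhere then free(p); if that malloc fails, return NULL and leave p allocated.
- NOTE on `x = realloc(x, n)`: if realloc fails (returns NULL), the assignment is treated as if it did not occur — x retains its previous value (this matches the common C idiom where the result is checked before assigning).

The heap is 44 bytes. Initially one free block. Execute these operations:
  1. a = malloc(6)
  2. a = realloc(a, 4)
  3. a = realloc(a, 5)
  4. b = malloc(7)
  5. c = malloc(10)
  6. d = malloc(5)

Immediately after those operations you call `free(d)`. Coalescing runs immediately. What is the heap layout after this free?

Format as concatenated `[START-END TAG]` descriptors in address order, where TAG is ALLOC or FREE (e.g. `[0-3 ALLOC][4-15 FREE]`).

Answer: [0-4 ALLOC][5-11 ALLOC][12-21 ALLOC][22-43 FREE]

Derivation:
Op 1: a = malloc(6) -> a = 0; heap: [0-5 ALLOC][6-43 FREE]
Op 2: a = realloc(a, 4) -> a = 0; heap: [0-3 ALLOC][4-43 FREE]
Op 3: a = realloc(a, 5) -> a = 0; heap: [0-4 ALLOC][5-43 FREE]
Op 4: b = malloc(7) -> b = 5; heap: [0-4 ALLOC][5-11 ALLOC][12-43 FREE]
Op 5: c = malloc(10) -> c = 12; heap: [0-4 ALLOC][5-11 ALLOC][12-21 ALLOC][22-43 FREE]
Op 6: d = malloc(5) -> d = 22; heap: [0-4 ALLOC][5-11 ALLOC][12-21 ALLOC][22-26 ALLOC][27-43 FREE]
free(d): d = 22 -> block [22-26 ALLOC]; mark free, coalesce with adjacent free neighbors -> [0-4 ALLOC][5-11 ALLOC][12-21 ALLOC][22-43 FREE]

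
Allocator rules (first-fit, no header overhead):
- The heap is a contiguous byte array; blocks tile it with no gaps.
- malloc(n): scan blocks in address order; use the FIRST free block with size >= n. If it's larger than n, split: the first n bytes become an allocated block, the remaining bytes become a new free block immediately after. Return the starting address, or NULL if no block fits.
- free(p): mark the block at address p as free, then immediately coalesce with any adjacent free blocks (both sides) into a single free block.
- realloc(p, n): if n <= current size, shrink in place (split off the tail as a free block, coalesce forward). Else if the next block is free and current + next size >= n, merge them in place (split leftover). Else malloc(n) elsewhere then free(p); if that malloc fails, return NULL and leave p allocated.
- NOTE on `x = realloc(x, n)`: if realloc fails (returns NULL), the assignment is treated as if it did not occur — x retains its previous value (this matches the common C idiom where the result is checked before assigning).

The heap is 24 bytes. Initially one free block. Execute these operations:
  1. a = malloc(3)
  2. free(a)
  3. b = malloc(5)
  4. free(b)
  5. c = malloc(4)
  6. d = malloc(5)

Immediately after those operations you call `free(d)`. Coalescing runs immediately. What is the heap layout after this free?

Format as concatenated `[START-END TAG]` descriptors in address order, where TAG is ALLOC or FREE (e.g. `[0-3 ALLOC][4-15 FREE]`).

Answer: [0-3 ALLOC][4-23 FREE]

Derivation:
Op 1: a = malloc(3) -> a = 0; heap: [0-2 ALLOC][3-23 FREE]
Op 2: free(a) -> (freed a); heap: [0-23 FREE]
Op 3: b = malloc(5) -> b = 0; heap: [0-4 ALLOC][5-23 FREE]
Op 4: free(b) -> (freed b); heap: [0-23 FREE]
Op 5: c = malloc(4) -> c = 0; heap: [0-3 ALLOC][4-23 FREE]
Op 6: d = malloc(5) -> d = 4; heap: [0-3 ALLOC][4-8 ALLOC][9-23 FREE]
free(d): d = 4 -> block [4-8 ALLOC]; mark free, coalesce with adjacent free neighbors -> [0-3 ALLOC][4-23 FREE]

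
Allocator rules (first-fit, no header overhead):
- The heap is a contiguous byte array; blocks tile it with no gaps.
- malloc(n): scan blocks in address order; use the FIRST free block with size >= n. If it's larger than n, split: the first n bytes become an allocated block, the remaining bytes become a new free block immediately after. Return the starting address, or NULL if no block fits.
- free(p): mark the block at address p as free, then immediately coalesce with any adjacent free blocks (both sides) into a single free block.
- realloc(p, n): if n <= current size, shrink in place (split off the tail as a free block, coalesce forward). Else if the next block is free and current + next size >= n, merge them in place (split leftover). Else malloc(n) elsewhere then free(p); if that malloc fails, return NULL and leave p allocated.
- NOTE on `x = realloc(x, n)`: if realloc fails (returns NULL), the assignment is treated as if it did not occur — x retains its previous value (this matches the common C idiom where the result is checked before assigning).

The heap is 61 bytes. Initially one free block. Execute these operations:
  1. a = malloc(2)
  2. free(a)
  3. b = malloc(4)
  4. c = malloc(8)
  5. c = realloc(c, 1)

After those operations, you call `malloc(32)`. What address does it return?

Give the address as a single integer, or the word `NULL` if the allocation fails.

Answer: 5

Derivation:
Op 1: a = malloc(2) -> a = 0; heap: [0-1 ALLOC][2-60 FREE]
Op 2: free(a) -> (freed a); heap: [0-60 FREE]
Op 3: b = malloc(4) -> b = 0; heap: [0-3 ALLOC][4-60 FREE]
Op 4: c = malloc(8) -> c = 4; heap: [0-3 ALLOC][4-11 ALLOC][12-60 FREE]
Op 5: c = realloc(c, 1) -> c = 4; heap: [0-3 ALLOC][4-4 ALLOC][5-60 FREE]
malloc(32): first-fit scan over [0-3 ALLOC][4-4 ALLOC][5-60 FREE] -> 5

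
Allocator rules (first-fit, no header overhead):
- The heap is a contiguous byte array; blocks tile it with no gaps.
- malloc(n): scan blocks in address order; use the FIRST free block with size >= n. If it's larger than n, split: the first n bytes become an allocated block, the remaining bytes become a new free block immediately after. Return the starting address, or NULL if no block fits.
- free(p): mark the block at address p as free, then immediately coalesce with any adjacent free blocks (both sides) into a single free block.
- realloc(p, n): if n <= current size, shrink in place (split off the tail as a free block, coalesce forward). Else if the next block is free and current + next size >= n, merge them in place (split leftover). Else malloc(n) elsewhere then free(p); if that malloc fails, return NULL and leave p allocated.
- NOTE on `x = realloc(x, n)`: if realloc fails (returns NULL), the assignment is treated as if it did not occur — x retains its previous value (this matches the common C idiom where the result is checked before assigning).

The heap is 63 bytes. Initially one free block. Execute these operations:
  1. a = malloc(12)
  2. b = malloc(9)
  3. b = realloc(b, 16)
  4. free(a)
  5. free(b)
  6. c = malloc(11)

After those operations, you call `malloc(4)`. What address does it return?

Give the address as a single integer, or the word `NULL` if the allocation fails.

Op 1: a = malloc(12) -> a = 0; heap: [0-11 ALLOC][12-62 FREE]
Op 2: b = malloc(9) -> b = 12; heap: [0-11 ALLOC][12-20 ALLOC][21-62 FREE]
Op 3: b = realloc(b, 16) -> b = 12; heap: [0-11 ALLOC][12-27 ALLOC][28-62 FREE]
Op 4: free(a) -> (freed a); heap: [0-11 FREE][12-27 ALLOC][28-62 FREE]
Op 5: free(b) -> (freed b); heap: [0-62 FREE]
Op 6: c = malloc(11) -> c = 0; heap: [0-10 ALLOC][11-62 FREE]
malloc(4): first-fit scan over [0-10 ALLOC][11-62 FREE] -> 11

Answer: 11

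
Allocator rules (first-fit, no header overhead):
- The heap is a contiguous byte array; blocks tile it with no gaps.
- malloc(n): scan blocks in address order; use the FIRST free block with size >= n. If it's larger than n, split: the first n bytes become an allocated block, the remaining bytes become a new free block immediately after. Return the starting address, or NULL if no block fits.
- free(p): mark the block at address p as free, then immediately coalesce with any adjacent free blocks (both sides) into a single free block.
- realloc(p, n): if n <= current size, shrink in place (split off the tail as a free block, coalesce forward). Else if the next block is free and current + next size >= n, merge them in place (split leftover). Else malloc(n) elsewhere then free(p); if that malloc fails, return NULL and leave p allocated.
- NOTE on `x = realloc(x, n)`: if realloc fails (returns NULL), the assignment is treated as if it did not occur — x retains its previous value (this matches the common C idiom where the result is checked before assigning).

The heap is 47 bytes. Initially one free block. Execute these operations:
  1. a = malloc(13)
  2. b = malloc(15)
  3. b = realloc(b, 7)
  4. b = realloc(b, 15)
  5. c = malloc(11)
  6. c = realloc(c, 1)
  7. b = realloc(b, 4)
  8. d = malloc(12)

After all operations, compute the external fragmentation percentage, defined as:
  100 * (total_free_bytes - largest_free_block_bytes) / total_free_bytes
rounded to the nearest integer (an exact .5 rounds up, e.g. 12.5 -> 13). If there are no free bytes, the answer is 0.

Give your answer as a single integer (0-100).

Answer: 35

Derivation:
Op 1: a = malloc(13) -> a = 0; heap: [0-12 ALLOC][13-46 FREE]
Op 2: b = malloc(15) -> b = 13; heap: [0-12 ALLOC][13-27 ALLOC][28-46 FREE]
Op 3: b = realloc(b, 7) -> b = 13; heap: [0-12 ALLOC][13-19 ALLOC][20-46 FREE]
Op 4: b = realloc(b, 15) -> b = 13; heap: [0-12 ALLOC][13-27 ALLOC][28-46 FREE]
Op 5: c = malloc(11) -> c = 28; heap: [0-12 ALLOC][13-27 ALLOC][28-38 ALLOC][39-46 FREE]
Op 6: c = realloc(c, 1) -> c = 28; heap: [0-12 ALLOC][13-27 ALLOC][28-28 ALLOC][29-46 FREE]
Op 7: b = realloc(b, 4) -> b = 13; heap: [0-12 ALLOC][13-16 ALLOC][17-27 FREE][28-28 ALLOC][29-46 FREE]
Op 8: d = malloc(12) -> d = 29; heap: [0-12 ALLOC][13-16 ALLOC][17-27 FREE][28-28 ALLOC][29-40 ALLOC][41-46 FREE]
Free blocks: [11 6] total_free=17 largest=11 -> 100*(17-11)/17 = 600/17 ≈ 35.294 -> rounds to 35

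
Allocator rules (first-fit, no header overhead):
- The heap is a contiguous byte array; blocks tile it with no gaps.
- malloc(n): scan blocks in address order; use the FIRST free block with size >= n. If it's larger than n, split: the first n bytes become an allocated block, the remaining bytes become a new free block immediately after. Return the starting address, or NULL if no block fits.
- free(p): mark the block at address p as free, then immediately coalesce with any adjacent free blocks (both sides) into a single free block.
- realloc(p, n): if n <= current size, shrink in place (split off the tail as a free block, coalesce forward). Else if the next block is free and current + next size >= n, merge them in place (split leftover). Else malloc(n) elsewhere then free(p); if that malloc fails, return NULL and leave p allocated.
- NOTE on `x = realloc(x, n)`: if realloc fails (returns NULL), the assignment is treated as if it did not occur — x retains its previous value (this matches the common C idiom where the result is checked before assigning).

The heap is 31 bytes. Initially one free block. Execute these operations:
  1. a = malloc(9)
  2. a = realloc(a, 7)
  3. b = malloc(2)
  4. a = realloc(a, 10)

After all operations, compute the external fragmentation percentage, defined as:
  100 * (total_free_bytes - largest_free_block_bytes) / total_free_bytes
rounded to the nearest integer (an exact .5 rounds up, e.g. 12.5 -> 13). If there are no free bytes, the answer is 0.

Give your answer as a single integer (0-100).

Op 1: a = malloc(9) -> a = 0; heap: [0-8 ALLOC][9-30 FREE]
Op 2: a = realloc(a, 7) -> a = 0; heap: [0-6 ALLOC][7-30 FREE]
Op 3: b = malloc(2) -> b = 7; heap: [0-6 ALLOC][7-8 ALLOC][9-30 FREE]
Op 4: a = realloc(a, 10) -> a = 9; heap: [0-6 FREE][7-8 ALLOC][9-18 ALLOC][19-30 FREE]
Free blocks: [7 12] total_free=19 largest=12 -> 100*(19-12)/19 = 700/19 ≈ 36.842 -> rounds to 37

Answer: 37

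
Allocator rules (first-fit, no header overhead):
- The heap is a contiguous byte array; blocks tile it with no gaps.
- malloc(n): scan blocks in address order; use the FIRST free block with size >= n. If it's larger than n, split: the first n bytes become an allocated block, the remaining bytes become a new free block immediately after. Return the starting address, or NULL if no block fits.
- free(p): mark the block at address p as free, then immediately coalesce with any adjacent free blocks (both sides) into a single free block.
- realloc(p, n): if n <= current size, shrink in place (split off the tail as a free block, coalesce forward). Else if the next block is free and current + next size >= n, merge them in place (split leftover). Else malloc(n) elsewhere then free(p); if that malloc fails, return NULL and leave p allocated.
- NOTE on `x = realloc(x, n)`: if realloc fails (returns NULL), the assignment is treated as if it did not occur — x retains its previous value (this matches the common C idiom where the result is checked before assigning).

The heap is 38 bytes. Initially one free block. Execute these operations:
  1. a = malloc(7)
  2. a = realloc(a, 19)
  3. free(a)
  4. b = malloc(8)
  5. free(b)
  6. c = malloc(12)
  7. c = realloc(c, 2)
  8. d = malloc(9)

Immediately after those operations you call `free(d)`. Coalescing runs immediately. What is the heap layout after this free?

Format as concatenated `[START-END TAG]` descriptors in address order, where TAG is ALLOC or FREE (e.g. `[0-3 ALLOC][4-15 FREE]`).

Answer: [0-1 ALLOC][2-37 FREE]

Derivation:
Op 1: a = malloc(7) -> a = 0; heap: [0-6 ALLOC][7-37 FREE]
Op 2: a = realloc(a, 19) -> a = 0; heap: [0-18 ALLOC][19-37 FREE]
Op 3: free(a) -> (freed a); heap: [0-37 FREE]
Op 4: b = malloc(8) -> b = 0; heap: [0-7 ALLOC][8-37 FREE]
Op 5: free(b) -> (freed b); heap: [0-37 FREE]
Op 6: c = malloc(12) -> c = 0; heap: [0-11 ALLOC][12-37 FREE]
Op 7: c = realloc(c, 2) -> c = 0; heap: [0-1 ALLOC][2-37 FREE]
Op 8: d = malloc(9) -> d = 2; heap: [0-1 ALLOC][2-10 ALLOC][11-37 FREE]
free(d): d = 2 -> block [2-10 ALLOC]; mark free, coalesce with adjacent free neighbors -> [0-1 ALLOC][2-37 FREE]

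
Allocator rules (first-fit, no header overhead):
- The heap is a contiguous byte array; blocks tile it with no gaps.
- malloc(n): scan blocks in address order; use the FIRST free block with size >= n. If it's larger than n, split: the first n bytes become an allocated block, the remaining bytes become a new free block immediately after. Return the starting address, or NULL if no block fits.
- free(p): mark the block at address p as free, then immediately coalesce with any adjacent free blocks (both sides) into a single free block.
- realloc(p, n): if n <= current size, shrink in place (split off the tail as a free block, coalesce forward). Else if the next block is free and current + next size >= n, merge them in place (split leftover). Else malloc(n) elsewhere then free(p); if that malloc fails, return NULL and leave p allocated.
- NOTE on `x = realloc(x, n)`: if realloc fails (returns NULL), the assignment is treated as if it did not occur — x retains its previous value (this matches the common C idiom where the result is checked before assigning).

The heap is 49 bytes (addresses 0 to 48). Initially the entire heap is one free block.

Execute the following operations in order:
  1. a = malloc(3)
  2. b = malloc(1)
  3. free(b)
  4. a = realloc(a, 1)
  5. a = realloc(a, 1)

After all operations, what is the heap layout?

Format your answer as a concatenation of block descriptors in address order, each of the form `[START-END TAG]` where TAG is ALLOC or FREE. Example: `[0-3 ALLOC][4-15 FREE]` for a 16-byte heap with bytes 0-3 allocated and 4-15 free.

Answer: [0-0 ALLOC][1-48 FREE]

Derivation:
Op 1: a = malloc(3) -> a = 0; heap: [0-2 ALLOC][3-48 FREE]
Op 2: b = malloc(1) -> b = 3; heap: [0-2 ALLOC][3-3 ALLOC][4-48 FREE]
Op 3: free(b) -> (freed b); heap: [0-2 ALLOC][3-48 FREE]
Op 4: a = realloc(a, 1) -> a = 0; heap: [0-0 ALLOC][1-48 FREE]
Op 5: a = realloc(a, 1) -> a = 0; heap: [0-0 ALLOC][1-48 FREE]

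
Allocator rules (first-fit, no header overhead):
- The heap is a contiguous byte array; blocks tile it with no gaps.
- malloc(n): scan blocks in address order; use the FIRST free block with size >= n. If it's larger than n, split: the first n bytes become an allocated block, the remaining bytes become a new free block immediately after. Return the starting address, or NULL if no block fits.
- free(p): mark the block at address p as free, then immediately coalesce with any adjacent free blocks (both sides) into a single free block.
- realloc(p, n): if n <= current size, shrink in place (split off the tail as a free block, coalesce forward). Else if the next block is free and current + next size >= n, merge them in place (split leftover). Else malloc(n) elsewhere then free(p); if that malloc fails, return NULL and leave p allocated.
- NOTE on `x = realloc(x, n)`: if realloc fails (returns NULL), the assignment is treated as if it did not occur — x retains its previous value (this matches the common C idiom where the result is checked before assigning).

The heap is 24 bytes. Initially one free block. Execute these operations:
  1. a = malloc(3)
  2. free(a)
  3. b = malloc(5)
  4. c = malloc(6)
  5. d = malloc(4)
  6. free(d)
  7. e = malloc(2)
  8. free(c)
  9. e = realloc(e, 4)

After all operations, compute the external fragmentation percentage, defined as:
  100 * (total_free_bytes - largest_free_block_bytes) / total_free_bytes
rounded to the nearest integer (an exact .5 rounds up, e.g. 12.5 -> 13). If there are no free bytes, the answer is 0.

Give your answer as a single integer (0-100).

Answer: 40

Derivation:
Op 1: a = malloc(3) -> a = 0; heap: [0-2 ALLOC][3-23 FREE]
Op 2: free(a) -> (freed a); heap: [0-23 FREE]
Op 3: b = malloc(5) -> b = 0; heap: [0-4 ALLOC][5-23 FREE]
Op 4: c = malloc(6) -> c = 5; heap: [0-4 ALLOC][5-10 ALLOC][11-23 FREE]
Op 5: d = malloc(4) -> d = 11; heap: [0-4 ALLOC][5-10 ALLOC][11-14 ALLOC][15-23 FREE]
Op 6: free(d) -> (freed d); heap: [0-4 ALLOC][5-10 ALLOC][11-23 FREE]
Op 7: e = malloc(2) -> e = 11; heap: [0-4 ALLOC][5-10 ALLOC][11-12 ALLOC][13-23 FREE]
Op 8: free(c) -> (freed c); heap: [0-4 ALLOC][5-10 FREE][11-12 ALLOC][13-23 FREE]
Op 9: e = realloc(e, 4) -> e = 11; heap: [0-4 ALLOC][5-10 FREE][11-14 ALLOC][15-23 FREE]
Free blocks: [6 9] total_free=15 largest=9 -> 100*(15-9)/15 = 600/15 = 40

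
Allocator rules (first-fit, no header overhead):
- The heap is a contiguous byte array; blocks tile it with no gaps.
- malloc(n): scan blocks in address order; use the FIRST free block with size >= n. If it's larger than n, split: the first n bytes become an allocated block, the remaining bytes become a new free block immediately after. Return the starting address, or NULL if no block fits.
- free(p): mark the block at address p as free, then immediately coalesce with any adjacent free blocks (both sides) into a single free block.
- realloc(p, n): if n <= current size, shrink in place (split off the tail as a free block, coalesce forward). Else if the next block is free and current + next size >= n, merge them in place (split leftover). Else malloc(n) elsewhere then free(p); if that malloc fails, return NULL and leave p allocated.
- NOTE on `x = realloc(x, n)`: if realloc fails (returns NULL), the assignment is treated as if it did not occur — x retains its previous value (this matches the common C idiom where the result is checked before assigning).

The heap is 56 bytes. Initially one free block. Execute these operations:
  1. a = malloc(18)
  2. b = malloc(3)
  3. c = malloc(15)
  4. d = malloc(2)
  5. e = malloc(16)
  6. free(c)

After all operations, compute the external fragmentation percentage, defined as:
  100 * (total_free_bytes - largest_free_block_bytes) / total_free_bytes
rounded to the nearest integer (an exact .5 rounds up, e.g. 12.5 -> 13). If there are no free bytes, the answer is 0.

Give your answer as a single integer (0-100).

Answer: 12

Derivation:
Op 1: a = malloc(18) -> a = 0; heap: [0-17 ALLOC][18-55 FREE]
Op 2: b = malloc(3) -> b = 18; heap: [0-17 ALLOC][18-20 ALLOC][21-55 FREE]
Op 3: c = malloc(15) -> c = 21; heap: [0-17 ALLOC][18-20 ALLOC][21-35 ALLOC][36-55 FREE]
Op 4: d = malloc(2) -> d = 36; heap: [0-17 ALLOC][18-20 ALLOC][21-35 ALLOC][36-37 ALLOC][38-55 FREE]
Op 5: e = malloc(16) -> e = 38; heap: [0-17 ALLOC][18-20 ALLOC][21-35 ALLOC][36-37 ALLOC][38-53 ALLOC][54-55 FREE]
Op 6: free(c) -> (freed c); heap: [0-17 ALLOC][18-20 ALLOC][21-35 FREE][36-37 ALLOC][38-53 ALLOC][54-55 FREE]
Free blocks: [15 2] total_free=17 largest=15 -> 100*(17-15)/17 = 200/17 ≈ 11.765 -> rounds to 12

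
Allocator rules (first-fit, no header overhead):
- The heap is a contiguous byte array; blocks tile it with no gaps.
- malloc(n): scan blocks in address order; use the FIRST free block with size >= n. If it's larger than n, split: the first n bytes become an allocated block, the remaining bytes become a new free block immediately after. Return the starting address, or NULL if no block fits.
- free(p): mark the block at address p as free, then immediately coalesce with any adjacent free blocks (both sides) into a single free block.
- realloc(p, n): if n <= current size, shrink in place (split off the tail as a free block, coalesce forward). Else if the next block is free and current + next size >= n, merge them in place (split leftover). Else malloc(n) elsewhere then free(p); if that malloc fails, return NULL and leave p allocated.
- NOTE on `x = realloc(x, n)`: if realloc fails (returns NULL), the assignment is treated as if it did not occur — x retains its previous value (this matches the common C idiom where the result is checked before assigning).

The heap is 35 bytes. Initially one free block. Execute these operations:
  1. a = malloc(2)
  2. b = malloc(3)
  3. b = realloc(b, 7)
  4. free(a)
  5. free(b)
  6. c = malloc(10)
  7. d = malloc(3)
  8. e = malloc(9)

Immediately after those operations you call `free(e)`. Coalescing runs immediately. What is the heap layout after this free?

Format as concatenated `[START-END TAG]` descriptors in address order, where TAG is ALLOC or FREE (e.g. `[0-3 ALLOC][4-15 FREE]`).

Answer: [0-9 ALLOC][10-12 ALLOC][13-34 FREE]

Derivation:
Op 1: a = malloc(2) -> a = 0; heap: [0-1 ALLOC][2-34 FREE]
Op 2: b = malloc(3) -> b = 2; heap: [0-1 ALLOC][2-4 ALLOC][5-34 FREE]
Op 3: b = realloc(b, 7) -> b = 2; heap: [0-1 ALLOC][2-8 ALLOC][9-34 FREE]
Op 4: free(a) -> (freed a); heap: [0-1 FREE][2-8 ALLOC][9-34 FREE]
Op 5: free(b) -> (freed b); heap: [0-34 FREE]
Op 6: c = malloc(10) -> c = 0; heap: [0-9 ALLOC][10-34 FREE]
Op 7: d = malloc(3) -> d = 10; heap: [0-9 ALLOC][10-12 ALLOC][13-34 FREE]
Op 8: e = malloc(9) -> e = 13; heap: [0-9 ALLOC][10-12 ALLOC][13-21 ALLOC][22-34 FREE]
free(e): e = 13 -> block [13-21 ALLOC]; mark free, coalesce with adjacent free neighbors -> [0-9 ALLOC][10-12 ALLOC][13-34 FREE]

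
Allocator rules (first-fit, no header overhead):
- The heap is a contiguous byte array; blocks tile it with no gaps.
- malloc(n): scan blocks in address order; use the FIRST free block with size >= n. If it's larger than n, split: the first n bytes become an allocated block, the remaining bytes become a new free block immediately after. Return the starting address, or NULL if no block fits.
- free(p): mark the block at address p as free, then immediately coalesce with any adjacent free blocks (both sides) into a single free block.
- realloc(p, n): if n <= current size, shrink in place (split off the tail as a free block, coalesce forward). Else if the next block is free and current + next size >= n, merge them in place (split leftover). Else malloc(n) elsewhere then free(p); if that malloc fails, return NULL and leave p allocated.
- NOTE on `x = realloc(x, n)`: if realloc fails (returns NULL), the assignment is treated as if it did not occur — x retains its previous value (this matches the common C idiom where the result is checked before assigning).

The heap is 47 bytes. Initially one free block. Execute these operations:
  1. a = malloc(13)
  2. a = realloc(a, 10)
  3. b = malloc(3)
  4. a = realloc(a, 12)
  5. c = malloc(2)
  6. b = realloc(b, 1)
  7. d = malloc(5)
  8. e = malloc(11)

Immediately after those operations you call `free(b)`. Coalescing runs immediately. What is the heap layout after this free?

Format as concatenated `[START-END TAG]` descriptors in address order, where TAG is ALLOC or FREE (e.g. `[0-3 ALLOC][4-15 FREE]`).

Answer: [0-1 ALLOC][2-6 ALLOC][7-12 FREE][13-24 ALLOC][25-35 ALLOC][36-46 FREE]

Derivation:
Op 1: a = malloc(13) -> a = 0; heap: [0-12 ALLOC][13-46 FREE]
Op 2: a = realloc(a, 10) -> a = 0; heap: [0-9 ALLOC][10-46 FREE]
Op 3: b = malloc(3) -> b = 10; heap: [0-9 ALLOC][10-12 ALLOC][13-46 FREE]
Op 4: a = realloc(a, 12) -> a = 13; heap: [0-9 FREE][10-12 ALLOC][13-24 ALLOC][25-46 FREE]
Op 5: c = malloc(2) -> c = 0; heap: [0-1 ALLOC][2-9 FREE][10-12 ALLOC][13-24 ALLOC][25-46 FREE]
Op 6: b = realloc(b, 1) -> b = 10; heap: [0-1 ALLOC][2-9 FREE][10-10 ALLOC][11-12 FREE][13-24 ALLOC][25-46 FREE]
Op 7: d = malloc(5) -> d = 2; heap: [0-1 ALLOC][2-6 ALLOC][7-9 FREE][10-10 ALLOC][11-12 FREE][13-24 ALLOC][25-46 FREE]
Op 8: e = malloc(11) -> e = 25; heap: [0-1 ALLOC][2-6 ALLOC][7-9 FREE][10-10 ALLOC][11-12 FREE][13-24 ALLOC][25-35 ALLOC][36-46 FREE]
free(b): b = 10 -> block [10-10 ALLOC]; mark free, coalesce with adjacent free neighbors -> [0-1 ALLOC][2-6 ALLOC][7-12 FREE][13-24 ALLOC][25-35 ALLOC][36-46 FREE]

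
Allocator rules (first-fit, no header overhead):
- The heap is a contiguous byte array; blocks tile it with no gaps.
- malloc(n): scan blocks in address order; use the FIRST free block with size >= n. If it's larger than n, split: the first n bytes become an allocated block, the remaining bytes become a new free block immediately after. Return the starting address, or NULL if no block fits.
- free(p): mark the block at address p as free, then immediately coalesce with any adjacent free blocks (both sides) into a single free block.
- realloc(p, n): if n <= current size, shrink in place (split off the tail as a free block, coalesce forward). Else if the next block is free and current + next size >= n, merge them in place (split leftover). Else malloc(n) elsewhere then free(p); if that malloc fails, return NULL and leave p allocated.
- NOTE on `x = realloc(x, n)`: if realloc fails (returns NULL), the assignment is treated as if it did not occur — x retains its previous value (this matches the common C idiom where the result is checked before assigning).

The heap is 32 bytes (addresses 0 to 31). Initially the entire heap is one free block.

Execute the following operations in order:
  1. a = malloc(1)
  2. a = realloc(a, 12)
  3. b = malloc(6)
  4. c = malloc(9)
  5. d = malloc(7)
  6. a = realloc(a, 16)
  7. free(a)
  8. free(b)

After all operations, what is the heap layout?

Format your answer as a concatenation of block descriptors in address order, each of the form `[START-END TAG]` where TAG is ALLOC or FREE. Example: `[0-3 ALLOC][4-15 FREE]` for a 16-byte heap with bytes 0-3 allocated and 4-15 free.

Answer: [0-17 FREE][18-26 ALLOC][27-31 FREE]

Derivation:
Op 1: a = malloc(1) -> a = 0; heap: [0-0 ALLOC][1-31 FREE]
Op 2: a = realloc(a, 12) -> a = 0; heap: [0-11 ALLOC][12-31 FREE]
Op 3: b = malloc(6) -> b = 12; heap: [0-11 ALLOC][12-17 ALLOC][18-31 FREE]
Op 4: c = malloc(9) -> c = 18; heap: [0-11 ALLOC][12-17 ALLOC][18-26 ALLOC][27-31 FREE]
Op 5: d = malloc(7) -> d = NULL; heap: [0-11 ALLOC][12-17 ALLOC][18-26 ALLOC][27-31 FREE]
Op 6: a = realloc(a, 16) -> NULL (a unchanged); heap: [0-11 ALLOC][12-17 ALLOC][18-26 ALLOC][27-31 FREE]
Op 7: free(a) -> (freed a); heap: [0-11 FREE][12-17 ALLOC][18-26 ALLOC][27-31 FREE]
Op 8: free(b) -> (freed b); heap: [0-17 FREE][18-26 ALLOC][27-31 FREE]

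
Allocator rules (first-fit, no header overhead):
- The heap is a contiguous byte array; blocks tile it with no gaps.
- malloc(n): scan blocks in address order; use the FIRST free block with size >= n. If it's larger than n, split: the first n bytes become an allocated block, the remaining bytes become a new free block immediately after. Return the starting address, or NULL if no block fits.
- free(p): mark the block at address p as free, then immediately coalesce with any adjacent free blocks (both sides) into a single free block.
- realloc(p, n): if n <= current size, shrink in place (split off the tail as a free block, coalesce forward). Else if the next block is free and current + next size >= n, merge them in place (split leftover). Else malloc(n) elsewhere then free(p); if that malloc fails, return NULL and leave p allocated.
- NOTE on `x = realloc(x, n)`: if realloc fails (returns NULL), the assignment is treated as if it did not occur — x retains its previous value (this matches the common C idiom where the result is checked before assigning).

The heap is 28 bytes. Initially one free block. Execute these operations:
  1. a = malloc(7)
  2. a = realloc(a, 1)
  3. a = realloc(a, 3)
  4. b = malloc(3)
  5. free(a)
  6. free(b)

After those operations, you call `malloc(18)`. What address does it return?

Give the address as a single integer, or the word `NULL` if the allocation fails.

Op 1: a = malloc(7) -> a = 0; heap: [0-6 ALLOC][7-27 FREE]
Op 2: a = realloc(a, 1) -> a = 0; heap: [0-0 ALLOC][1-27 FREE]
Op 3: a = realloc(a, 3) -> a = 0; heap: [0-2 ALLOC][3-27 FREE]
Op 4: b = malloc(3) -> b = 3; heap: [0-2 ALLOC][3-5 ALLOC][6-27 FREE]
Op 5: free(a) -> (freed a); heap: [0-2 FREE][3-5 ALLOC][6-27 FREE]
Op 6: free(b) -> (freed b); heap: [0-27 FREE]
malloc(18): first-fit scan over [0-27 FREE] -> 0

Answer: 0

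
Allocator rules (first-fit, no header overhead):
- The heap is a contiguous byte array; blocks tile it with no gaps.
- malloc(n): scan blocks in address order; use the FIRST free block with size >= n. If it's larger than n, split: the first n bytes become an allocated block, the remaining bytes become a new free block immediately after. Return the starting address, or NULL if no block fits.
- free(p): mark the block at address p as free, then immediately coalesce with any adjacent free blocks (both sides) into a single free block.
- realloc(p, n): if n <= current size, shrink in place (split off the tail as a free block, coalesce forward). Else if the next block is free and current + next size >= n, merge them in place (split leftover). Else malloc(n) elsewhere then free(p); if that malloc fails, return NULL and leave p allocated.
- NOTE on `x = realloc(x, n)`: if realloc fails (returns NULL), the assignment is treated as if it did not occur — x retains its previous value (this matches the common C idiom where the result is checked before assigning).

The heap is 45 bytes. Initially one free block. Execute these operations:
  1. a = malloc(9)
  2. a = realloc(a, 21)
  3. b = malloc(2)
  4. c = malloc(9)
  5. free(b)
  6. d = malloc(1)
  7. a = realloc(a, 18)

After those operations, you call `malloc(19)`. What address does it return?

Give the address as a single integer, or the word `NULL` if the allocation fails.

Op 1: a = malloc(9) -> a = 0; heap: [0-8 ALLOC][9-44 FREE]
Op 2: a = realloc(a, 21) -> a = 0; heap: [0-20 ALLOC][21-44 FREE]
Op 3: b = malloc(2) -> b = 21; heap: [0-20 ALLOC][21-22 ALLOC][23-44 FREE]
Op 4: c = malloc(9) -> c = 23; heap: [0-20 ALLOC][21-22 ALLOC][23-31 ALLOC][32-44 FREE]
Op 5: free(b) -> (freed b); heap: [0-20 ALLOC][21-22 FREE][23-31 ALLOC][32-44 FREE]
Op 6: d = malloc(1) -> d = 21; heap: [0-20 ALLOC][21-21 ALLOC][22-22 FREE][23-31 ALLOC][32-44 FREE]
Op 7: a = realloc(a, 18) -> a = 0; heap: [0-17 ALLOC][18-20 FREE][21-21 ALLOC][22-22 FREE][23-31 ALLOC][32-44 FREE]
malloc(19): first-fit scan over [0-17 ALLOC][18-20 FREE][21-21 ALLOC][22-22 FREE][23-31 ALLOC][32-44 FREE] -> NULL

Answer: NULL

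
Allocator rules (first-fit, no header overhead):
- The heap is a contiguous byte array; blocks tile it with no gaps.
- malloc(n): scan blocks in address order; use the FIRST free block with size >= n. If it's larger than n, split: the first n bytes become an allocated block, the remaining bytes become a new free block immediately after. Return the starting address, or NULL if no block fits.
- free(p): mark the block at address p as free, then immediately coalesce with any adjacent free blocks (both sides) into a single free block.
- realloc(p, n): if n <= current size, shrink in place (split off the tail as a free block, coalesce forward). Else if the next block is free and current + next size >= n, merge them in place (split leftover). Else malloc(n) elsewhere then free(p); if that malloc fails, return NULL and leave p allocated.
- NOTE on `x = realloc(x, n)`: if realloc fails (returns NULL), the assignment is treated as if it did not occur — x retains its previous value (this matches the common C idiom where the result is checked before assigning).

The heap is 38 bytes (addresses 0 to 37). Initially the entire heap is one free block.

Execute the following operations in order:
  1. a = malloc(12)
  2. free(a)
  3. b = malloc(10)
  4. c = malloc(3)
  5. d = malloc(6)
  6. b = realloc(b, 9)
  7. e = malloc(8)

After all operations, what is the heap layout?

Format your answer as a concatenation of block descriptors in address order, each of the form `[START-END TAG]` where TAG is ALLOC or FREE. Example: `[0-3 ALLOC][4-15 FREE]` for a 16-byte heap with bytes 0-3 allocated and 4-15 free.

Answer: [0-8 ALLOC][9-9 FREE][10-12 ALLOC][13-18 ALLOC][19-26 ALLOC][27-37 FREE]

Derivation:
Op 1: a = malloc(12) -> a = 0; heap: [0-11 ALLOC][12-37 FREE]
Op 2: free(a) -> (freed a); heap: [0-37 FREE]
Op 3: b = malloc(10) -> b = 0; heap: [0-9 ALLOC][10-37 FREE]
Op 4: c = malloc(3) -> c = 10; heap: [0-9 ALLOC][10-12 ALLOC][13-37 FREE]
Op 5: d = malloc(6) -> d = 13; heap: [0-9 ALLOC][10-12 ALLOC][13-18 ALLOC][19-37 FREE]
Op 6: b = realloc(b, 9) -> b = 0; heap: [0-8 ALLOC][9-9 FREE][10-12 ALLOC][13-18 ALLOC][19-37 FREE]
Op 7: e = malloc(8) -> e = 19; heap: [0-8 ALLOC][9-9 FREE][10-12 ALLOC][13-18 ALLOC][19-26 ALLOC][27-37 FREE]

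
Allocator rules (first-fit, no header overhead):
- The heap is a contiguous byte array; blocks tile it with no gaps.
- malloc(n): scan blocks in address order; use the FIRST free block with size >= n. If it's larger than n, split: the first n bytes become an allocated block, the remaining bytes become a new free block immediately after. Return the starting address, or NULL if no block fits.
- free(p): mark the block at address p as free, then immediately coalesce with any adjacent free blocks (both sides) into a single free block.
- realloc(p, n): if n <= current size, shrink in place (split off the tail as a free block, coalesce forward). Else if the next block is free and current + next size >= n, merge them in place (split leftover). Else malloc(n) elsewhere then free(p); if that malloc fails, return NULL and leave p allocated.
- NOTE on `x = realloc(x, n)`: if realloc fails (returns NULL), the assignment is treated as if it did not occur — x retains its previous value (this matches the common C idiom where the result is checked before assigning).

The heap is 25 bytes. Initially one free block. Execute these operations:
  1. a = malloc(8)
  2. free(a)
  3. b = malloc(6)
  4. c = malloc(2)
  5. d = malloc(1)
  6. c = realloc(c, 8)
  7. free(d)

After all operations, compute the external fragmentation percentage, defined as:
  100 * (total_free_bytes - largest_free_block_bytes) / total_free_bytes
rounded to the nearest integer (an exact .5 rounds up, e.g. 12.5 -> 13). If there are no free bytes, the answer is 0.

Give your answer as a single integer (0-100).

Answer: 27

Derivation:
Op 1: a = malloc(8) -> a = 0; heap: [0-7 ALLOC][8-24 FREE]
Op 2: free(a) -> (freed a); heap: [0-24 FREE]
Op 3: b = malloc(6) -> b = 0; heap: [0-5 ALLOC][6-24 FREE]
Op 4: c = malloc(2) -> c = 6; heap: [0-5 ALLOC][6-7 ALLOC][8-24 FREE]
Op 5: d = malloc(1) -> d = 8; heap: [0-5 ALLOC][6-7 ALLOC][8-8 ALLOC][9-24 FREE]
Op 6: c = realloc(c, 8) -> c = 9; heap: [0-5 ALLOC][6-7 FREE][8-8 ALLOC][9-16 ALLOC][17-24 FREE]
Op 7: free(d) -> (freed d); heap: [0-5 ALLOC][6-8 FREE][9-16 ALLOC][17-24 FREE]
Free blocks: [3 8] total_free=11 largest=8 -> 100*(11-8)/11 = 300/11 ≈ 27.273 -> rounds to 27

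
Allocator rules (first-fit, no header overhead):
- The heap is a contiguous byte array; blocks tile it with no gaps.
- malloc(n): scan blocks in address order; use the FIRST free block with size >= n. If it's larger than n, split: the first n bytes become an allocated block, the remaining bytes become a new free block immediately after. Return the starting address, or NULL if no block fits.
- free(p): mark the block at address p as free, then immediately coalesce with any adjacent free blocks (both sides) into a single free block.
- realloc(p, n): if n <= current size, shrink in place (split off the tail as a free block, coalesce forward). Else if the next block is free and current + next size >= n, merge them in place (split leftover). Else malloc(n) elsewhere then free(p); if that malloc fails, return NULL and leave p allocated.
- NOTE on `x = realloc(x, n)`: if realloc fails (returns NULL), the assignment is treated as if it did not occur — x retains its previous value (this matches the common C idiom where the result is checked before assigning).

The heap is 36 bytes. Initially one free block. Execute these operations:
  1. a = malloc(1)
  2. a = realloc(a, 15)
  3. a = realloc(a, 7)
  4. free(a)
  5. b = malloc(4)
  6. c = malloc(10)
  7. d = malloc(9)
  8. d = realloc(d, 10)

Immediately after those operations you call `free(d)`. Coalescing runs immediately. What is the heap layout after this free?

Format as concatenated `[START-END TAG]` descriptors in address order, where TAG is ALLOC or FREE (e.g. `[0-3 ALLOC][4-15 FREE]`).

Answer: [0-3 ALLOC][4-13 ALLOC][14-35 FREE]

Derivation:
Op 1: a = malloc(1) -> a = 0; heap: [0-0 ALLOC][1-35 FREE]
Op 2: a = realloc(a, 15) -> a = 0; heap: [0-14 ALLOC][15-35 FREE]
Op 3: a = realloc(a, 7) -> a = 0; heap: [0-6 ALLOC][7-35 FREE]
Op 4: free(a) -> (freed a); heap: [0-35 FREE]
Op 5: b = malloc(4) -> b = 0; heap: [0-3 ALLOC][4-35 FREE]
Op 6: c = malloc(10) -> c = 4; heap: [0-3 ALLOC][4-13 ALLOC][14-35 FREE]
Op 7: d = malloc(9) -> d = 14; heap: [0-3 ALLOC][4-13 ALLOC][14-22 ALLOC][23-35 FREE]
Op 8: d = realloc(d, 10) -> d = 14; heap: [0-3 ALLOC][4-13 ALLOC][14-23 ALLOC][24-35 FREE]
free(d): d = 14 -> block [14-23 ALLOC]; mark free, coalesce with adjacent free neighbors -> [0-3 ALLOC][4-13 ALLOC][14-35 FREE]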